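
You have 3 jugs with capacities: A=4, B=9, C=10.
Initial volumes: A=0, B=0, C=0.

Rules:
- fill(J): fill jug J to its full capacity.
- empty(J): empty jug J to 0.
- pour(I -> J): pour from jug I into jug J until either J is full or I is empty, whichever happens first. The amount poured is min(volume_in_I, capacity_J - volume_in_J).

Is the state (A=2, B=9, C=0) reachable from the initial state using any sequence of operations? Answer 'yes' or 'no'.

BFS from (A=0, B=0, C=0):
  1. fill(B) -> (A=0 B=9 C=0)
  2. fill(C) -> (A=0 B=9 C=10)
  3. pour(C -> A) -> (A=4 B=9 C=6)
  4. empty(A) -> (A=0 B=9 C=6)
  5. pour(C -> A) -> (A=4 B=9 C=2)
  6. empty(A) -> (A=0 B=9 C=2)
  7. pour(C -> A) -> (A=2 B=9 C=0)
Target reached → yes.

Answer: yes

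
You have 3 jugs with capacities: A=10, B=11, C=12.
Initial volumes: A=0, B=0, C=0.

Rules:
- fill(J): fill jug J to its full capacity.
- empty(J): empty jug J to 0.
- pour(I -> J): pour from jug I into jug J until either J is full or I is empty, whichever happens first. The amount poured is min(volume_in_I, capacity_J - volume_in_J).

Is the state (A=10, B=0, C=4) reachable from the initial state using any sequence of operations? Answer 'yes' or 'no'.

BFS from (A=0, B=0, C=0):
  1. fill(C) -> (A=0 B=0 C=12)
  2. pour(C -> A) -> (A=10 B=0 C=2)
  3. empty(A) -> (A=0 B=0 C=2)
  4. pour(C -> A) -> (A=2 B=0 C=0)
  5. fill(C) -> (A=2 B=0 C=12)
  6. pour(C -> A) -> (A=10 B=0 C=4)
Target reached → yes.

Answer: yes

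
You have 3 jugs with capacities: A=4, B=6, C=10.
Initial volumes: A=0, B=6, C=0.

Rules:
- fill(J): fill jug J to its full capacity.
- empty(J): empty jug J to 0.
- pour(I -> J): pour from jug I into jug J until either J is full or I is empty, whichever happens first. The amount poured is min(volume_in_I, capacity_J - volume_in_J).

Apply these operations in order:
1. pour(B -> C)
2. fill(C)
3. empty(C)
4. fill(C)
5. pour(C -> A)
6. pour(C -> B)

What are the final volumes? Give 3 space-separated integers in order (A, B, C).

Answer: 4 6 0

Derivation:
Step 1: pour(B -> C) -> (A=0 B=0 C=6)
Step 2: fill(C) -> (A=0 B=0 C=10)
Step 3: empty(C) -> (A=0 B=0 C=0)
Step 4: fill(C) -> (A=0 B=0 C=10)
Step 5: pour(C -> A) -> (A=4 B=0 C=6)
Step 6: pour(C -> B) -> (A=4 B=6 C=0)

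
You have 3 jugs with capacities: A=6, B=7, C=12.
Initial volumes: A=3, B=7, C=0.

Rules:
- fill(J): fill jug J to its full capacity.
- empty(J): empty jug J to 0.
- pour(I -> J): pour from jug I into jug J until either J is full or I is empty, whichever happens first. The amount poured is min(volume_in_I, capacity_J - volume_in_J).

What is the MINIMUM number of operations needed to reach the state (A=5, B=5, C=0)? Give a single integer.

BFS from (A=3, B=7, C=0). One shortest path:
  1. pour(B -> C) -> (A=3 B=0 C=7)
  2. fill(B) -> (A=3 B=7 C=7)
  3. pour(B -> C) -> (A=3 B=2 C=12)
  4. pour(B -> A) -> (A=5 B=0 C=12)
  5. pour(C -> B) -> (A=5 B=7 C=5)
  6. empty(B) -> (A=5 B=0 C=5)
  7. pour(C -> B) -> (A=5 B=5 C=0)
Reached target in 7 moves.

Answer: 7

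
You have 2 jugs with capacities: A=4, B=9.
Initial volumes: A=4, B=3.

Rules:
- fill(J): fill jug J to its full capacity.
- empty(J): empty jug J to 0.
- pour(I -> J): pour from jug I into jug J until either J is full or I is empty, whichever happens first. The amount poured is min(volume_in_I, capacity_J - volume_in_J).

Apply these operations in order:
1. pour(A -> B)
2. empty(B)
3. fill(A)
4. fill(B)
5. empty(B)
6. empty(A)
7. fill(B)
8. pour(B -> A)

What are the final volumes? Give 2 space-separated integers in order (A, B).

Answer: 4 5

Derivation:
Step 1: pour(A -> B) -> (A=0 B=7)
Step 2: empty(B) -> (A=0 B=0)
Step 3: fill(A) -> (A=4 B=0)
Step 4: fill(B) -> (A=4 B=9)
Step 5: empty(B) -> (A=4 B=0)
Step 6: empty(A) -> (A=0 B=0)
Step 7: fill(B) -> (A=0 B=9)
Step 8: pour(B -> A) -> (A=4 B=5)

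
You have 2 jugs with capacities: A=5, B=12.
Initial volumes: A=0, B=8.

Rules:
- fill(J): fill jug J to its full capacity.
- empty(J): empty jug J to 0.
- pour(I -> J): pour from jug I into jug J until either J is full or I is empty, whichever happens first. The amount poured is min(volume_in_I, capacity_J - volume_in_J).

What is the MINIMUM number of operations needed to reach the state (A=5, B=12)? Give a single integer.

BFS from (A=0, B=8). One shortest path:
  1. fill(A) -> (A=5 B=8)
  2. fill(B) -> (A=5 B=12)
Reached target in 2 moves.

Answer: 2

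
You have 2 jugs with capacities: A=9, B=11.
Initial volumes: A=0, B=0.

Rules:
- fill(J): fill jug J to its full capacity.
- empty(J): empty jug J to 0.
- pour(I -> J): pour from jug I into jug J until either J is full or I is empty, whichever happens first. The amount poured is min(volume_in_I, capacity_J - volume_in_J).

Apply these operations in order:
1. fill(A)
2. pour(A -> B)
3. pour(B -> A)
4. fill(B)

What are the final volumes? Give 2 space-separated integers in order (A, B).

Answer: 9 11

Derivation:
Step 1: fill(A) -> (A=9 B=0)
Step 2: pour(A -> B) -> (A=0 B=9)
Step 3: pour(B -> A) -> (A=9 B=0)
Step 4: fill(B) -> (A=9 B=11)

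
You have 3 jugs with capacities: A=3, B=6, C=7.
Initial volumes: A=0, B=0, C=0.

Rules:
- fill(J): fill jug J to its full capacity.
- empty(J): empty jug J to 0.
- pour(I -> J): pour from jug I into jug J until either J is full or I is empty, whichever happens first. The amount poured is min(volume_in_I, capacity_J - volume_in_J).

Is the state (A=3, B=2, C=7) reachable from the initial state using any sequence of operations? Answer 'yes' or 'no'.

Answer: yes

Derivation:
BFS from (A=0, B=0, C=0):
  1. fill(A) -> (A=3 B=0 C=0)
  2. fill(B) -> (A=3 B=6 C=0)
  3. pour(A -> C) -> (A=0 B=6 C=3)
  4. fill(A) -> (A=3 B=6 C=3)
  5. pour(B -> C) -> (A=3 B=2 C=7)
Target reached → yes.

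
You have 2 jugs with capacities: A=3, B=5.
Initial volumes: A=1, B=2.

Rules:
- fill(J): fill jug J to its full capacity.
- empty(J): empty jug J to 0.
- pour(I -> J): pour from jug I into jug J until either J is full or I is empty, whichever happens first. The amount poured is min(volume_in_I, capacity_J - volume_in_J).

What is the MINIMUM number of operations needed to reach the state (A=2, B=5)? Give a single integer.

BFS from (A=1, B=2). One shortest path:
  1. empty(A) -> (A=0 B=2)
  2. pour(B -> A) -> (A=2 B=0)
  3. fill(B) -> (A=2 B=5)
Reached target in 3 moves.

Answer: 3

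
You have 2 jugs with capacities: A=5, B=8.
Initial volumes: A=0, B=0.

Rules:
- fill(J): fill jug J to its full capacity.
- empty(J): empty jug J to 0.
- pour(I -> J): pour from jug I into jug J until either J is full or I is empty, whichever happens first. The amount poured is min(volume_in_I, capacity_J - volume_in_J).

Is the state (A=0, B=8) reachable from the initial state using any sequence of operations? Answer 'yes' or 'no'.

BFS from (A=0, B=0):
  1. fill(B) -> (A=0 B=8)
Target reached → yes.

Answer: yes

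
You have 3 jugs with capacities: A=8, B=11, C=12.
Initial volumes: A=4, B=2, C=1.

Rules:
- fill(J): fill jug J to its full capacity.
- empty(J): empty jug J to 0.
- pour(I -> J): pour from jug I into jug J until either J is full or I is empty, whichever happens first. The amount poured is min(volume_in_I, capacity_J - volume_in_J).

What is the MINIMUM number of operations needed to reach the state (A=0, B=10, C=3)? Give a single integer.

Answer: 8

Derivation:
BFS from (A=4, B=2, C=1). One shortest path:
  1. empty(A) -> (A=0 B=2 C=1)
  2. empty(C) -> (A=0 B=2 C=0)
  3. pour(B -> A) -> (A=2 B=0 C=0)
  4. fill(B) -> (A=2 B=11 C=0)
  5. pour(B -> C) -> (A=2 B=0 C=11)
  6. pour(A -> B) -> (A=0 B=2 C=11)
  7. pour(C -> A) -> (A=8 B=2 C=3)
  8. pour(A -> B) -> (A=0 B=10 C=3)
Reached target in 8 moves.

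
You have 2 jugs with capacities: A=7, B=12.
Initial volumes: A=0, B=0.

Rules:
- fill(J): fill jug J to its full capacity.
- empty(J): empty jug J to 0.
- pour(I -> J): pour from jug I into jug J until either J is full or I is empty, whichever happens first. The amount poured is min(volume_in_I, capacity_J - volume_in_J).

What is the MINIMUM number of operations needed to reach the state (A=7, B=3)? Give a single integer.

Answer: 8

Derivation:
BFS from (A=0, B=0). One shortest path:
  1. fill(B) -> (A=0 B=12)
  2. pour(B -> A) -> (A=7 B=5)
  3. empty(A) -> (A=0 B=5)
  4. pour(B -> A) -> (A=5 B=0)
  5. fill(B) -> (A=5 B=12)
  6. pour(B -> A) -> (A=7 B=10)
  7. empty(A) -> (A=0 B=10)
  8. pour(B -> A) -> (A=7 B=3)
Reached target in 8 moves.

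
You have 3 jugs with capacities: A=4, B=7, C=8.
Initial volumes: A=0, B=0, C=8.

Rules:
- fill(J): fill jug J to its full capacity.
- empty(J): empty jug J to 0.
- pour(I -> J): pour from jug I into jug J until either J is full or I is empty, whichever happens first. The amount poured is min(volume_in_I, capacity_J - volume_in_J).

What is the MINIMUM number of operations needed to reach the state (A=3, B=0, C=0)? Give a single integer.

BFS from (A=0, B=0, C=8). One shortest path:
  1. fill(B) -> (A=0 B=7 C=8)
  2. empty(C) -> (A=0 B=7 C=0)
  3. pour(B -> A) -> (A=4 B=3 C=0)
  4. empty(A) -> (A=0 B=3 C=0)
  5. pour(B -> A) -> (A=3 B=0 C=0)
Reached target in 5 moves.

Answer: 5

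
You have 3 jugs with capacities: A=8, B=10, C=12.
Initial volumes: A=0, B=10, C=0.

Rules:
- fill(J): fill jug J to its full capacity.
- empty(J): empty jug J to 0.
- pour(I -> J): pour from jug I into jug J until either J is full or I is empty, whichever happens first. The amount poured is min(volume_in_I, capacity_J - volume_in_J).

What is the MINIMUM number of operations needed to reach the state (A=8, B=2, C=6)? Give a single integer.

BFS from (A=0, B=10, C=0). One shortest path:
  1. fill(A) -> (A=8 B=10 C=0)
  2. empty(B) -> (A=8 B=0 C=0)
  3. pour(A -> B) -> (A=0 B=8 C=0)
  4. fill(A) -> (A=8 B=8 C=0)
  5. pour(A -> B) -> (A=6 B=10 C=0)
  6. pour(A -> C) -> (A=0 B=10 C=6)
  7. pour(B -> A) -> (A=8 B=2 C=6)
Reached target in 7 moves.

Answer: 7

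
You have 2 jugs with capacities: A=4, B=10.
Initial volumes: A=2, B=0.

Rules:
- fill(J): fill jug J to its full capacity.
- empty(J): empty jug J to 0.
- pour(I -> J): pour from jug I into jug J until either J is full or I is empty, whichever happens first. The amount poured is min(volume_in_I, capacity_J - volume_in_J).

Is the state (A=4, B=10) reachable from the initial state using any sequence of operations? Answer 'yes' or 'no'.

Answer: yes

Derivation:
BFS from (A=2, B=0):
  1. fill(A) -> (A=4 B=0)
  2. fill(B) -> (A=4 B=10)
Target reached → yes.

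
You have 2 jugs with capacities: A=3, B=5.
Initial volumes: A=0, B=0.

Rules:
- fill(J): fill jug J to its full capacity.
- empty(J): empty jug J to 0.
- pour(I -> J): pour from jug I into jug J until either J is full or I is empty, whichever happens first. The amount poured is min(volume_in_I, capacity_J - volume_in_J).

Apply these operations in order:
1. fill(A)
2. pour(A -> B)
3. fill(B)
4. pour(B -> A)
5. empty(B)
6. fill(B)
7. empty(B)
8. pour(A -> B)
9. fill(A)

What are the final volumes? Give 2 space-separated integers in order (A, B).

Answer: 3 3

Derivation:
Step 1: fill(A) -> (A=3 B=0)
Step 2: pour(A -> B) -> (A=0 B=3)
Step 3: fill(B) -> (A=0 B=5)
Step 4: pour(B -> A) -> (A=3 B=2)
Step 5: empty(B) -> (A=3 B=0)
Step 6: fill(B) -> (A=3 B=5)
Step 7: empty(B) -> (A=3 B=0)
Step 8: pour(A -> B) -> (A=0 B=3)
Step 9: fill(A) -> (A=3 B=3)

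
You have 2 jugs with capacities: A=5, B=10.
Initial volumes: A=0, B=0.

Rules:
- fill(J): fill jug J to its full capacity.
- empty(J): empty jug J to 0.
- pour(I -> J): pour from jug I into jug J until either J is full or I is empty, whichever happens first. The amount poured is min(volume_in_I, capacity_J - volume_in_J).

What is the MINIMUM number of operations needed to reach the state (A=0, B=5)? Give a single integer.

BFS from (A=0, B=0). One shortest path:
  1. fill(A) -> (A=5 B=0)
  2. pour(A -> B) -> (A=0 B=5)
Reached target in 2 moves.

Answer: 2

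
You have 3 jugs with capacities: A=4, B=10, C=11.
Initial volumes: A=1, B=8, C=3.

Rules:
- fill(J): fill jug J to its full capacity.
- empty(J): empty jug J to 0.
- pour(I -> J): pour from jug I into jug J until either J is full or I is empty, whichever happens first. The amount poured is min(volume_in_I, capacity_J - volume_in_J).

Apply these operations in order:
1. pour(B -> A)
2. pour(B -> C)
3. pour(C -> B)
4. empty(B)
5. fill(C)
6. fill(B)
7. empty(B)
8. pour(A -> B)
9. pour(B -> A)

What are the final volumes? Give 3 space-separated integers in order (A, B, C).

Step 1: pour(B -> A) -> (A=4 B=5 C=3)
Step 2: pour(B -> C) -> (A=4 B=0 C=8)
Step 3: pour(C -> B) -> (A=4 B=8 C=0)
Step 4: empty(B) -> (A=4 B=0 C=0)
Step 5: fill(C) -> (A=4 B=0 C=11)
Step 6: fill(B) -> (A=4 B=10 C=11)
Step 7: empty(B) -> (A=4 B=0 C=11)
Step 8: pour(A -> B) -> (A=0 B=4 C=11)
Step 9: pour(B -> A) -> (A=4 B=0 C=11)

Answer: 4 0 11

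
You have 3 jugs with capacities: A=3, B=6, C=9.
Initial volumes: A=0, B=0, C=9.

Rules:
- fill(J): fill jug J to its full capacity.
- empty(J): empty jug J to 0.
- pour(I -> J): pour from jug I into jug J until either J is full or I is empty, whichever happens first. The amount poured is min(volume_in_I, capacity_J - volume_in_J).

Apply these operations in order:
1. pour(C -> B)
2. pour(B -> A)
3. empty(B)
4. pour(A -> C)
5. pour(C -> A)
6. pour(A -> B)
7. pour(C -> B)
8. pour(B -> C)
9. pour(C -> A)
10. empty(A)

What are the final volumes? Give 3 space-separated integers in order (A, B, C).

Step 1: pour(C -> B) -> (A=0 B=6 C=3)
Step 2: pour(B -> A) -> (A=3 B=3 C=3)
Step 3: empty(B) -> (A=3 B=0 C=3)
Step 4: pour(A -> C) -> (A=0 B=0 C=6)
Step 5: pour(C -> A) -> (A=3 B=0 C=3)
Step 6: pour(A -> B) -> (A=0 B=3 C=3)
Step 7: pour(C -> B) -> (A=0 B=6 C=0)
Step 8: pour(B -> C) -> (A=0 B=0 C=6)
Step 9: pour(C -> A) -> (A=3 B=0 C=3)
Step 10: empty(A) -> (A=0 B=0 C=3)

Answer: 0 0 3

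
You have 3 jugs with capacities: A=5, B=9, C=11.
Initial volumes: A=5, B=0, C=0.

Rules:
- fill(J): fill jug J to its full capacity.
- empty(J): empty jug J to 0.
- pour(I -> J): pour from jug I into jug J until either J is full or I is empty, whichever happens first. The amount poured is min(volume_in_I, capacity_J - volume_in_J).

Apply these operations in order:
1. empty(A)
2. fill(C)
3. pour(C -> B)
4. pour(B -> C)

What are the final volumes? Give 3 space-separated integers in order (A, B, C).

Step 1: empty(A) -> (A=0 B=0 C=0)
Step 2: fill(C) -> (A=0 B=0 C=11)
Step 3: pour(C -> B) -> (A=0 B=9 C=2)
Step 4: pour(B -> C) -> (A=0 B=0 C=11)

Answer: 0 0 11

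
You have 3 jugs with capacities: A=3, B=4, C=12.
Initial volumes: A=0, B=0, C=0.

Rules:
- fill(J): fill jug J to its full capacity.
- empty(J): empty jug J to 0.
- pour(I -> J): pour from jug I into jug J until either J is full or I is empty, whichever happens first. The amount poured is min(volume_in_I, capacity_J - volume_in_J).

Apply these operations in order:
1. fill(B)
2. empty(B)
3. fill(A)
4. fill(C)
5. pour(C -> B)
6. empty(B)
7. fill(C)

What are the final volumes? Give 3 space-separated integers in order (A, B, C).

Step 1: fill(B) -> (A=0 B=4 C=0)
Step 2: empty(B) -> (A=0 B=0 C=0)
Step 3: fill(A) -> (A=3 B=0 C=0)
Step 4: fill(C) -> (A=3 B=0 C=12)
Step 5: pour(C -> B) -> (A=3 B=4 C=8)
Step 6: empty(B) -> (A=3 B=0 C=8)
Step 7: fill(C) -> (A=3 B=0 C=12)

Answer: 3 0 12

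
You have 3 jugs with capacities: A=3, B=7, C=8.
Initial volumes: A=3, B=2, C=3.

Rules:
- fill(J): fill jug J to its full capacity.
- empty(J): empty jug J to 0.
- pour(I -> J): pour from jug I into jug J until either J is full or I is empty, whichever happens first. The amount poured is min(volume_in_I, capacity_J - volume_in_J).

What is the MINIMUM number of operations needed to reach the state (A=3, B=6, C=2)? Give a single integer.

BFS from (A=3, B=2, C=3). One shortest path:
  1. pour(A -> C) -> (A=0 B=2 C=6)
  2. pour(B -> A) -> (A=2 B=0 C=6)
  3. pour(C -> B) -> (A=2 B=6 C=0)
  4. pour(A -> C) -> (A=0 B=6 C=2)
  5. fill(A) -> (A=3 B=6 C=2)
Reached target in 5 moves.

Answer: 5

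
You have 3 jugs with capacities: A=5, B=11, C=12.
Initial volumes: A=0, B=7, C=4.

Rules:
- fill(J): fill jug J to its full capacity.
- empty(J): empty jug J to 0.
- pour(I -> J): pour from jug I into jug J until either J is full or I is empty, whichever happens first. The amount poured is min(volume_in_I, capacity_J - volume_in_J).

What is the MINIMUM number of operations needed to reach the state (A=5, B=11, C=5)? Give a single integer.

BFS from (A=0, B=7, C=4). One shortest path:
  1. fill(A) -> (A=5 B=7 C=4)
  2. pour(A -> B) -> (A=1 B=11 C=4)
  3. pour(A -> C) -> (A=0 B=11 C=5)
  4. fill(A) -> (A=5 B=11 C=5)
Reached target in 4 moves.

Answer: 4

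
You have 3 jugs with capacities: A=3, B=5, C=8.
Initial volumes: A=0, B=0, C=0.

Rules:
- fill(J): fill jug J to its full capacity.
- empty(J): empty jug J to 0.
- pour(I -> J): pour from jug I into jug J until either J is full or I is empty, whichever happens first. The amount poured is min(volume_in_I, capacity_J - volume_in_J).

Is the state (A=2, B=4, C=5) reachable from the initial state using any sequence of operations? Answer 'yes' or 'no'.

BFS explored all 160 reachable states.
Reachable set includes: (0,0,0), (0,0,1), (0,0,2), (0,0,3), (0,0,4), (0,0,5), (0,0,6), (0,0,7), (0,0,8), (0,1,0), (0,1,1), (0,1,2) ...
Target (A=2, B=4, C=5) not in reachable set → no.

Answer: no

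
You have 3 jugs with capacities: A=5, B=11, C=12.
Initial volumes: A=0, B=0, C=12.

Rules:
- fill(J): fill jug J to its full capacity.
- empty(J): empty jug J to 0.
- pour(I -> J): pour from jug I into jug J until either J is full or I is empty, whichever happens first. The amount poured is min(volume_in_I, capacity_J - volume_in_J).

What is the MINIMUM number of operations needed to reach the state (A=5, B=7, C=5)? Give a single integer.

BFS from (A=0, B=0, C=12). One shortest path:
  1. pour(C -> A) -> (A=5 B=0 C=7)
  2. pour(C -> B) -> (A=5 B=7 C=0)
  3. pour(A -> C) -> (A=0 B=7 C=5)
  4. fill(A) -> (A=5 B=7 C=5)
Reached target in 4 moves.

Answer: 4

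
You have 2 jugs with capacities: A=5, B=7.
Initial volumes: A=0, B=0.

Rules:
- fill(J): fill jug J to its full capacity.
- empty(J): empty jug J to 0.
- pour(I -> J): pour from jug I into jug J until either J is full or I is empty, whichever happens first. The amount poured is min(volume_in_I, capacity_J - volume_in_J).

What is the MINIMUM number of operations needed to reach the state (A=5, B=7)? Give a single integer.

Answer: 2

Derivation:
BFS from (A=0, B=0). One shortest path:
  1. fill(A) -> (A=5 B=0)
  2. fill(B) -> (A=5 B=7)
Reached target in 2 moves.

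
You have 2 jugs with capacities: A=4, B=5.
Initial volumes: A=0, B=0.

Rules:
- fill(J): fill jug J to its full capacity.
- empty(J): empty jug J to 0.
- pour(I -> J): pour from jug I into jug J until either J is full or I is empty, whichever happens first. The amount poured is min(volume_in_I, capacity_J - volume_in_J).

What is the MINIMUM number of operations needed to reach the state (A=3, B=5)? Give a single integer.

Answer: 4

Derivation:
BFS from (A=0, B=0). One shortest path:
  1. fill(A) -> (A=4 B=0)
  2. pour(A -> B) -> (A=0 B=4)
  3. fill(A) -> (A=4 B=4)
  4. pour(A -> B) -> (A=3 B=5)
Reached target in 4 moves.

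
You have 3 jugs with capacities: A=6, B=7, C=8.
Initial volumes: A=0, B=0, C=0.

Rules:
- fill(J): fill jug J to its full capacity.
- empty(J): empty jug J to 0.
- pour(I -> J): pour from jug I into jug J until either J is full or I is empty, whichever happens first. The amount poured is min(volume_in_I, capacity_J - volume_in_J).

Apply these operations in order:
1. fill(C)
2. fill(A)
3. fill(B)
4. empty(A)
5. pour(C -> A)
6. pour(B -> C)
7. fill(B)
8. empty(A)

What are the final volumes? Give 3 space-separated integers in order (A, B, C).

Step 1: fill(C) -> (A=0 B=0 C=8)
Step 2: fill(A) -> (A=6 B=0 C=8)
Step 3: fill(B) -> (A=6 B=7 C=8)
Step 4: empty(A) -> (A=0 B=7 C=8)
Step 5: pour(C -> A) -> (A=6 B=7 C=2)
Step 6: pour(B -> C) -> (A=6 B=1 C=8)
Step 7: fill(B) -> (A=6 B=7 C=8)
Step 8: empty(A) -> (A=0 B=7 C=8)

Answer: 0 7 8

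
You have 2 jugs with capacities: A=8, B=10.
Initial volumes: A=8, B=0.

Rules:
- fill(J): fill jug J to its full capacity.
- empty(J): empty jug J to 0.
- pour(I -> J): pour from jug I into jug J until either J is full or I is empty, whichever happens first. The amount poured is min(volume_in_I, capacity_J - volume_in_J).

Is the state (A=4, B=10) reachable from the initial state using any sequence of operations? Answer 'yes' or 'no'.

BFS from (A=8, B=0):
  1. pour(A -> B) -> (A=0 B=8)
  2. fill(A) -> (A=8 B=8)
  3. pour(A -> B) -> (A=6 B=10)
  4. empty(B) -> (A=6 B=0)
  5. pour(A -> B) -> (A=0 B=6)
  6. fill(A) -> (A=8 B=6)
  7. pour(A -> B) -> (A=4 B=10)
Target reached → yes.

Answer: yes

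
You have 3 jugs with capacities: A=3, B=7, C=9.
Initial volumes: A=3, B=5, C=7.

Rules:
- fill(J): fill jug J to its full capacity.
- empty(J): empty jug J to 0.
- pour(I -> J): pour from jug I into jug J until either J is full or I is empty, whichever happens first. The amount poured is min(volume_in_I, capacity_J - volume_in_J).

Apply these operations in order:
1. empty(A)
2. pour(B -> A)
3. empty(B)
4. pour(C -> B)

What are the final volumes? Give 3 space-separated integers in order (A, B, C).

Step 1: empty(A) -> (A=0 B=5 C=7)
Step 2: pour(B -> A) -> (A=3 B=2 C=7)
Step 3: empty(B) -> (A=3 B=0 C=7)
Step 4: pour(C -> B) -> (A=3 B=7 C=0)

Answer: 3 7 0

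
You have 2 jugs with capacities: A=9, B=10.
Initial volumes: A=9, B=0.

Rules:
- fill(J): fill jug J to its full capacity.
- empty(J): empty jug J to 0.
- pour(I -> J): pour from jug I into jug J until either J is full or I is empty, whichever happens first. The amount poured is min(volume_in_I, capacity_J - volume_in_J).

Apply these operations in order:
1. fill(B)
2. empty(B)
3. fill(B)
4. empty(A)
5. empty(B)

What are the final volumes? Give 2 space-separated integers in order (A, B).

Answer: 0 0

Derivation:
Step 1: fill(B) -> (A=9 B=10)
Step 2: empty(B) -> (A=9 B=0)
Step 3: fill(B) -> (A=9 B=10)
Step 4: empty(A) -> (A=0 B=10)
Step 5: empty(B) -> (A=0 B=0)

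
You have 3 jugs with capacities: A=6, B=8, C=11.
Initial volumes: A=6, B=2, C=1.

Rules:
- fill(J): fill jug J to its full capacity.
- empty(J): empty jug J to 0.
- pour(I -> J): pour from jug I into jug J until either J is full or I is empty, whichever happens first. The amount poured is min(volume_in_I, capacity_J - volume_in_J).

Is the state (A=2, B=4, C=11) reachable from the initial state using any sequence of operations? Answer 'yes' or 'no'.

Answer: yes

Derivation:
BFS from (A=6, B=2, C=1):
  1. pour(A -> C) -> (A=0 B=2 C=7)
  2. pour(B -> A) -> (A=2 B=0 C=7)
  3. fill(B) -> (A=2 B=8 C=7)
  4. pour(B -> C) -> (A=2 B=4 C=11)
Target reached → yes.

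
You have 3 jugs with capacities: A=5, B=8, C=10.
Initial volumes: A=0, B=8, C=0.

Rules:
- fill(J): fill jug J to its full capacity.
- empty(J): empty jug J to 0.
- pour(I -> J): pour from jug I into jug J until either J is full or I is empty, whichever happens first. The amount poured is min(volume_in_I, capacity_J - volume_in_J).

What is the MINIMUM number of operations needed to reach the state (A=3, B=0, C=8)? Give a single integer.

Answer: 5

Derivation:
BFS from (A=0, B=8, C=0). One shortest path:
  1. pour(B -> A) -> (A=5 B=3 C=0)
  2. empty(A) -> (A=0 B=3 C=0)
  3. pour(B -> A) -> (A=3 B=0 C=0)
  4. fill(B) -> (A=3 B=8 C=0)
  5. pour(B -> C) -> (A=3 B=0 C=8)
Reached target in 5 moves.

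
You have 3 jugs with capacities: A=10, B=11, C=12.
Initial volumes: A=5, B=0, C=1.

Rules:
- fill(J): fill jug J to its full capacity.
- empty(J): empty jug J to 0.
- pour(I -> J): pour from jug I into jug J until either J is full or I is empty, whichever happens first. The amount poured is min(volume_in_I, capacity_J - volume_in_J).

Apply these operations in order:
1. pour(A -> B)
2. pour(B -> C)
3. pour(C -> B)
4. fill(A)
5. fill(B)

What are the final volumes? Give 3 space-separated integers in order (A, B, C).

Answer: 10 11 0

Derivation:
Step 1: pour(A -> B) -> (A=0 B=5 C=1)
Step 2: pour(B -> C) -> (A=0 B=0 C=6)
Step 3: pour(C -> B) -> (A=0 B=6 C=0)
Step 4: fill(A) -> (A=10 B=6 C=0)
Step 5: fill(B) -> (A=10 B=11 C=0)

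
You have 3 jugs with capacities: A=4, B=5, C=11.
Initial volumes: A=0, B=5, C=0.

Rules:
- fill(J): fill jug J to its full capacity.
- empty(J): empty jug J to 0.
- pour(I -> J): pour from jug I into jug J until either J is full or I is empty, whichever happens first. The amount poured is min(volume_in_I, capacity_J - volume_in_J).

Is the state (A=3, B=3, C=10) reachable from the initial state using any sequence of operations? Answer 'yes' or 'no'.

BFS explored all 240 reachable states.
Reachable set includes: (0,0,0), (0,0,1), (0,0,2), (0,0,3), (0,0,4), (0,0,5), (0,0,6), (0,0,7), (0,0,8), (0,0,9), (0,0,10), (0,0,11) ...
Target (A=3, B=3, C=10) not in reachable set → no.

Answer: no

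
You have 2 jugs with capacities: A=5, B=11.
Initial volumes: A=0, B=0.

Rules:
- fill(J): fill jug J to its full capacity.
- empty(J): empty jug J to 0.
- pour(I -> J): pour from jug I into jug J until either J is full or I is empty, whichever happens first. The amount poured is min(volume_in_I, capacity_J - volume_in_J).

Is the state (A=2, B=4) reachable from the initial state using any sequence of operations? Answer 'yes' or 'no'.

BFS explored all 32 reachable states.
Reachable set includes: (0,0), (0,1), (0,2), (0,3), (0,4), (0,5), (0,6), (0,7), (0,8), (0,9), (0,10), (0,11) ...
Target (A=2, B=4) not in reachable set → no.

Answer: no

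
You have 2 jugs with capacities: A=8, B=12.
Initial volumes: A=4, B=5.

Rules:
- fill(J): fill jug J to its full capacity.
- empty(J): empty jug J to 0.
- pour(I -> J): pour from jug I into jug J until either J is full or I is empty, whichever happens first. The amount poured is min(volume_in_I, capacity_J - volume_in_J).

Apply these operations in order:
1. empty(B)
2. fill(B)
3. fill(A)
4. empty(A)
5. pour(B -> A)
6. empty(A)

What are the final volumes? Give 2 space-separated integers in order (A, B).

Step 1: empty(B) -> (A=4 B=0)
Step 2: fill(B) -> (A=4 B=12)
Step 3: fill(A) -> (A=8 B=12)
Step 4: empty(A) -> (A=0 B=12)
Step 5: pour(B -> A) -> (A=8 B=4)
Step 6: empty(A) -> (A=0 B=4)

Answer: 0 4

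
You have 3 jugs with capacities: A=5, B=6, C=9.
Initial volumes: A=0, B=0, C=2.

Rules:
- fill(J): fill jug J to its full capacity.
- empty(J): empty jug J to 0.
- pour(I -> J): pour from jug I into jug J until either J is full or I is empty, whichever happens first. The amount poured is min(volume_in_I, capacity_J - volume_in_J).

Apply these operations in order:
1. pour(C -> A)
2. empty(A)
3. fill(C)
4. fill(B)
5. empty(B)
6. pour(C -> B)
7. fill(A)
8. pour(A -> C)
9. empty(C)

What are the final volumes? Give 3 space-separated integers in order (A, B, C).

Step 1: pour(C -> A) -> (A=2 B=0 C=0)
Step 2: empty(A) -> (A=0 B=0 C=0)
Step 3: fill(C) -> (A=0 B=0 C=9)
Step 4: fill(B) -> (A=0 B=6 C=9)
Step 5: empty(B) -> (A=0 B=0 C=9)
Step 6: pour(C -> B) -> (A=0 B=6 C=3)
Step 7: fill(A) -> (A=5 B=6 C=3)
Step 8: pour(A -> C) -> (A=0 B=6 C=8)
Step 9: empty(C) -> (A=0 B=6 C=0)

Answer: 0 6 0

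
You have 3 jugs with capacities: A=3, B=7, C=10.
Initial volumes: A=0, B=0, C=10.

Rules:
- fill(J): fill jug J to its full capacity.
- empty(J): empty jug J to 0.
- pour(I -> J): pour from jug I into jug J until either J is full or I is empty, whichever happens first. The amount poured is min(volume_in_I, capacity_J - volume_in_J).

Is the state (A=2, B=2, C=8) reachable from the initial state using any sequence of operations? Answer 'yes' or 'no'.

BFS explored all 244 reachable states.
Reachable set includes: (0,0,0), (0,0,1), (0,0,2), (0,0,3), (0,0,4), (0,0,5), (0,0,6), (0,0,7), (0,0,8), (0,0,9), (0,0,10), (0,1,0) ...
Target (A=2, B=2, C=8) not in reachable set → no.

Answer: no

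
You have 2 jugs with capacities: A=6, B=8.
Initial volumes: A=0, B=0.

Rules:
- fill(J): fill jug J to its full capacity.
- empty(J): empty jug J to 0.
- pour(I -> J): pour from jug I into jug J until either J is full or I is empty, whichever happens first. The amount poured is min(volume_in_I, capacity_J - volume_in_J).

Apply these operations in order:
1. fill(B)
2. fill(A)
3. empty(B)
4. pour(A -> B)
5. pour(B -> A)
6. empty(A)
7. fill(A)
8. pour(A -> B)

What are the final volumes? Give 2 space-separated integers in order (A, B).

Answer: 0 6

Derivation:
Step 1: fill(B) -> (A=0 B=8)
Step 2: fill(A) -> (A=6 B=8)
Step 3: empty(B) -> (A=6 B=0)
Step 4: pour(A -> B) -> (A=0 B=6)
Step 5: pour(B -> A) -> (A=6 B=0)
Step 6: empty(A) -> (A=0 B=0)
Step 7: fill(A) -> (A=6 B=0)
Step 8: pour(A -> B) -> (A=0 B=6)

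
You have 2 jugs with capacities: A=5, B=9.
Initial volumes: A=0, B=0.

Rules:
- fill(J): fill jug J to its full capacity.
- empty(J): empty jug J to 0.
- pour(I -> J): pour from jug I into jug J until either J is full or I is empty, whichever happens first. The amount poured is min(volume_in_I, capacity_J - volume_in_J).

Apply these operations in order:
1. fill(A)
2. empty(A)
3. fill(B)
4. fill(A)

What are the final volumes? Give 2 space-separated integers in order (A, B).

Step 1: fill(A) -> (A=5 B=0)
Step 2: empty(A) -> (A=0 B=0)
Step 3: fill(B) -> (A=0 B=9)
Step 4: fill(A) -> (A=5 B=9)

Answer: 5 9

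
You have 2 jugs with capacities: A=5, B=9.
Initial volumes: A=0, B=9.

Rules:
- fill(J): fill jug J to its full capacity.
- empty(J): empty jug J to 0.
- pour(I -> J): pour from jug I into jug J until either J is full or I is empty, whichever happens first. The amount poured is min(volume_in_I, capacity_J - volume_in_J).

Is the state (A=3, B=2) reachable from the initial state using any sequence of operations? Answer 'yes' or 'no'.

BFS explored all 28 reachable states.
Reachable set includes: (0,0), (0,1), (0,2), (0,3), (0,4), (0,5), (0,6), (0,7), (0,8), (0,9), (1,0), (1,9) ...
Target (A=3, B=2) not in reachable set → no.

Answer: no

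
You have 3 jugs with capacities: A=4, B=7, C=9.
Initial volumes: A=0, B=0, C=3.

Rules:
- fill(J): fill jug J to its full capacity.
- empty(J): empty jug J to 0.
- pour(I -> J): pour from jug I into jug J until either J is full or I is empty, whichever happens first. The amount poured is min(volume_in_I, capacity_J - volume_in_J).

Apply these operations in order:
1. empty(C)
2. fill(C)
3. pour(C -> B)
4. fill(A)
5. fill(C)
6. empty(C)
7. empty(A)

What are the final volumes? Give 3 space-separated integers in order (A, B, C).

Step 1: empty(C) -> (A=0 B=0 C=0)
Step 2: fill(C) -> (A=0 B=0 C=9)
Step 3: pour(C -> B) -> (A=0 B=7 C=2)
Step 4: fill(A) -> (A=4 B=7 C=2)
Step 5: fill(C) -> (A=4 B=7 C=9)
Step 6: empty(C) -> (A=4 B=7 C=0)
Step 7: empty(A) -> (A=0 B=7 C=0)

Answer: 0 7 0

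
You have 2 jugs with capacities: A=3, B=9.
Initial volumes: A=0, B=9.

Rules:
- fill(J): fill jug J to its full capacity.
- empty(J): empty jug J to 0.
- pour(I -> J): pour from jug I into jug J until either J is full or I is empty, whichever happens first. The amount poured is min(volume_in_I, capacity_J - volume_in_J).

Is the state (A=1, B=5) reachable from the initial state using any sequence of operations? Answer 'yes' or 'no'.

Answer: no

Derivation:
BFS explored all 8 reachable states.
Reachable set includes: (0,0), (0,3), (0,6), (0,9), (3,0), (3,3), (3,6), (3,9)
Target (A=1, B=5) not in reachable set → no.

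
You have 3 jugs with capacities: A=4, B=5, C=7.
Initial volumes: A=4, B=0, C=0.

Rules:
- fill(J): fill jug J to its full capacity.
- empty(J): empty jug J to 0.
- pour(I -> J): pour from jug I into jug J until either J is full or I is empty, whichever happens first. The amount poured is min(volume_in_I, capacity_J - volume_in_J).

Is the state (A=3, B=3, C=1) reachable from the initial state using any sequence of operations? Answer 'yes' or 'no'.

BFS explored all 168 reachable states.
Reachable set includes: (0,0,0), (0,0,1), (0,0,2), (0,0,3), (0,0,4), (0,0,5), (0,0,6), (0,0,7), (0,1,0), (0,1,1), (0,1,2), (0,1,3) ...
Target (A=3, B=3, C=1) not in reachable set → no.

Answer: no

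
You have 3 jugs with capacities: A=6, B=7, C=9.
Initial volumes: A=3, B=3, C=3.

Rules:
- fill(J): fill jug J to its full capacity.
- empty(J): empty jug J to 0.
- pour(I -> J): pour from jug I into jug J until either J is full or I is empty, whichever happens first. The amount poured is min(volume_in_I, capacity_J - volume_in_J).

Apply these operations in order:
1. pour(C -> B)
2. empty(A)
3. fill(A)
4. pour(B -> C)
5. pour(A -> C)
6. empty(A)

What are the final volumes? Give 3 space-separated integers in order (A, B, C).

Step 1: pour(C -> B) -> (A=3 B=6 C=0)
Step 2: empty(A) -> (A=0 B=6 C=0)
Step 3: fill(A) -> (A=6 B=6 C=0)
Step 4: pour(B -> C) -> (A=6 B=0 C=6)
Step 5: pour(A -> C) -> (A=3 B=0 C=9)
Step 6: empty(A) -> (A=0 B=0 C=9)

Answer: 0 0 9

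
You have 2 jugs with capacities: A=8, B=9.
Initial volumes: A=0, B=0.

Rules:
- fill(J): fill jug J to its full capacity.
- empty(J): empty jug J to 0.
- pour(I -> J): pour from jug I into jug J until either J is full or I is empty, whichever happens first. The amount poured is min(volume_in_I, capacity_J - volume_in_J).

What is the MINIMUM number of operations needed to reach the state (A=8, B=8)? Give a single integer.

Answer: 3

Derivation:
BFS from (A=0, B=0). One shortest path:
  1. fill(A) -> (A=8 B=0)
  2. pour(A -> B) -> (A=0 B=8)
  3. fill(A) -> (A=8 B=8)
Reached target in 3 moves.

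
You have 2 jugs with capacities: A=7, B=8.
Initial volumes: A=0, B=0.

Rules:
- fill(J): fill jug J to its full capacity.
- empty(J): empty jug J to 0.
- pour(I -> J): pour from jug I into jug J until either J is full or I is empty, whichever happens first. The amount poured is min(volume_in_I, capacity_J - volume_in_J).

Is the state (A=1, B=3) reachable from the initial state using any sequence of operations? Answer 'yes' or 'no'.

Answer: no

Derivation:
BFS explored all 30 reachable states.
Reachable set includes: (0,0), (0,1), (0,2), (0,3), (0,4), (0,5), (0,6), (0,7), (0,8), (1,0), (1,8), (2,0) ...
Target (A=1, B=3) not in reachable set → no.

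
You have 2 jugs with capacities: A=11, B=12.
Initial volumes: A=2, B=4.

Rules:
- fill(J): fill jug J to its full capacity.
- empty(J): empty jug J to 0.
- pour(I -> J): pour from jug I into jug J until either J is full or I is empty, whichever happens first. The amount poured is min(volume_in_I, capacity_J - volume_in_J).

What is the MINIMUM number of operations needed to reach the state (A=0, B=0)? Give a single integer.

Answer: 2

Derivation:
BFS from (A=2, B=4). One shortest path:
  1. empty(A) -> (A=0 B=4)
  2. empty(B) -> (A=0 B=0)
Reached target in 2 moves.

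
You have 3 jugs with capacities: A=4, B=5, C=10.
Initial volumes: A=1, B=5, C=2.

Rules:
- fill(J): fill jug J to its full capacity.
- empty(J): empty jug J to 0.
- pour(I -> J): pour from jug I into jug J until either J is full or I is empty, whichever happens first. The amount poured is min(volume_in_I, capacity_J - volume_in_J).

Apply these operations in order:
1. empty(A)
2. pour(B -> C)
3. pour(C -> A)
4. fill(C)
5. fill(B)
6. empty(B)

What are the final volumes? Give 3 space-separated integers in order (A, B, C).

Answer: 4 0 10

Derivation:
Step 1: empty(A) -> (A=0 B=5 C=2)
Step 2: pour(B -> C) -> (A=0 B=0 C=7)
Step 3: pour(C -> A) -> (A=4 B=0 C=3)
Step 4: fill(C) -> (A=4 B=0 C=10)
Step 5: fill(B) -> (A=4 B=5 C=10)
Step 6: empty(B) -> (A=4 B=0 C=10)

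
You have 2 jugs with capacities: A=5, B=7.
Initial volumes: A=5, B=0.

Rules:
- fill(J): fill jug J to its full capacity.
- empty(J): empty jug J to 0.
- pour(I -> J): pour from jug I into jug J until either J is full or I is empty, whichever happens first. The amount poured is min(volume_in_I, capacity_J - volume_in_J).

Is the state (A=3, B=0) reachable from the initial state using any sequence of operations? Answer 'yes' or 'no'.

Answer: yes

Derivation:
BFS from (A=5, B=0):
  1. pour(A -> B) -> (A=0 B=5)
  2. fill(A) -> (A=5 B=5)
  3. pour(A -> B) -> (A=3 B=7)
  4. empty(B) -> (A=3 B=0)
Target reached → yes.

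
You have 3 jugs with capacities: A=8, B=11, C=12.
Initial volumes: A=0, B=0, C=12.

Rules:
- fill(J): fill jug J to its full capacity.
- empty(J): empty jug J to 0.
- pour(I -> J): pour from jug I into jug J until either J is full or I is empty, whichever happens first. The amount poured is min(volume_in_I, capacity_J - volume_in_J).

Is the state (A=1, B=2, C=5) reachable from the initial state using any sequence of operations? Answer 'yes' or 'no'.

Answer: no

Derivation:
BFS explored all 634 reachable states.
Reachable set includes: (0,0,0), (0,0,1), (0,0,2), (0,0,3), (0,0,4), (0,0,5), (0,0,6), (0,0,7), (0,0,8), (0,0,9), (0,0,10), (0,0,11) ...
Target (A=1, B=2, C=5) not in reachable set → no.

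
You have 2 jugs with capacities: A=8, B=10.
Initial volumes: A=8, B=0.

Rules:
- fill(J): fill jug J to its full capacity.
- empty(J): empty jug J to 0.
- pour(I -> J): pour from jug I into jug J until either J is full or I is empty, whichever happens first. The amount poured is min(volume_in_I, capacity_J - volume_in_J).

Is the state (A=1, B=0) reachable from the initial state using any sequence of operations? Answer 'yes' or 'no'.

BFS explored all 18 reachable states.
Reachable set includes: (0,0), (0,2), (0,4), (0,6), (0,8), (0,10), (2,0), (2,10), (4,0), (4,10), (6,0), (6,10) ...
Target (A=1, B=0) not in reachable set → no.

Answer: no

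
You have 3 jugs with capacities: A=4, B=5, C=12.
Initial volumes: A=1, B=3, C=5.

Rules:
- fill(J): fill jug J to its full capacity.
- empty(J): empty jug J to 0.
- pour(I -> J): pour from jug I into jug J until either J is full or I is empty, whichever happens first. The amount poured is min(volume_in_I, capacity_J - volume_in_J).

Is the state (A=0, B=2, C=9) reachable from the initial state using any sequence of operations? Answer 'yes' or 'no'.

BFS from (A=1, B=3, C=5):
  1. fill(B) -> (A=1 B=5 C=5)
  2. pour(B -> A) -> (A=4 B=2 C=5)
  3. pour(A -> C) -> (A=0 B=2 C=9)
Target reached → yes.

Answer: yes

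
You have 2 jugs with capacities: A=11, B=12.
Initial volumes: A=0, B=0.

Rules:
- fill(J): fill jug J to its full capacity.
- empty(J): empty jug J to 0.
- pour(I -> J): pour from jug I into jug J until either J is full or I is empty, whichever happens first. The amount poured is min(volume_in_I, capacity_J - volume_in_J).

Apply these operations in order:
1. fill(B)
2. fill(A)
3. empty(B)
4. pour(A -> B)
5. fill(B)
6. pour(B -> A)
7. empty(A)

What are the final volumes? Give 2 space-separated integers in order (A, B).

Step 1: fill(B) -> (A=0 B=12)
Step 2: fill(A) -> (A=11 B=12)
Step 3: empty(B) -> (A=11 B=0)
Step 4: pour(A -> B) -> (A=0 B=11)
Step 5: fill(B) -> (A=0 B=12)
Step 6: pour(B -> A) -> (A=11 B=1)
Step 7: empty(A) -> (A=0 B=1)

Answer: 0 1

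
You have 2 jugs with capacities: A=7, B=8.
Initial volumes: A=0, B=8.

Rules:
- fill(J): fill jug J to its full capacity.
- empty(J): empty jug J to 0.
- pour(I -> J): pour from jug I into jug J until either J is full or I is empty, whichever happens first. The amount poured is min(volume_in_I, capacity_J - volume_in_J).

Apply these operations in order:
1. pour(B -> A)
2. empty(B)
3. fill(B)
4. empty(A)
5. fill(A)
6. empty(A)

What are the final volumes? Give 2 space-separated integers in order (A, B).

Step 1: pour(B -> A) -> (A=7 B=1)
Step 2: empty(B) -> (A=7 B=0)
Step 3: fill(B) -> (A=7 B=8)
Step 4: empty(A) -> (A=0 B=8)
Step 5: fill(A) -> (A=7 B=8)
Step 6: empty(A) -> (A=0 B=8)

Answer: 0 8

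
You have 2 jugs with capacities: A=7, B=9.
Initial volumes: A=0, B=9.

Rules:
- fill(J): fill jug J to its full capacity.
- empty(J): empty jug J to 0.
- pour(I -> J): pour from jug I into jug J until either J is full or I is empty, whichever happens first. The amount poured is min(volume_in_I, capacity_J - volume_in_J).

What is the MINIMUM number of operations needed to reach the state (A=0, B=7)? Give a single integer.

Answer: 3

Derivation:
BFS from (A=0, B=9). One shortest path:
  1. fill(A) -> (A=7 B=9)
  2. empty(B) -> (A=7 B=0)
  3. pour(A -> B) -> (A=0 B=7)
Reached target in 3 moves.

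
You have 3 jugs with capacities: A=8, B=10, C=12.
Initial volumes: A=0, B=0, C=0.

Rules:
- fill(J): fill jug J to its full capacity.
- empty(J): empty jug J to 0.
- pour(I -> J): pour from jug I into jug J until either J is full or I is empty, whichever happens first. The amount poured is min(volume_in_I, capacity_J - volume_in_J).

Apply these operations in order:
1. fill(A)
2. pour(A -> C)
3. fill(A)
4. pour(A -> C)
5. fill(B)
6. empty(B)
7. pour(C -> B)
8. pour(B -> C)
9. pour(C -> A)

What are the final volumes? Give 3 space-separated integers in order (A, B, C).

Step 1: fill(A) -> (A=8 B=0 C=0)
Step 2: pour(A -> C) -> (A=0 B=0 C=8)
Step 3: fill(A) -> (A=8 B=0 C=8)
Step 4: pour(A -> C) -> (A=4 B=0 C=12)
Step 5: fill(B) -> (A=4 B=10 C=12)
Step 6: empty(B) -> (A=4 B=0 C=12)
Step 7: pour(C -> B) -> (A=4 B=10 C=2)
Step 8: pour(B -> C) -> (A=4 B=0 C=12)
Step 9: pour(C -> A) -> (A=8 B=0 C=8)

Answer: 8 0 8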